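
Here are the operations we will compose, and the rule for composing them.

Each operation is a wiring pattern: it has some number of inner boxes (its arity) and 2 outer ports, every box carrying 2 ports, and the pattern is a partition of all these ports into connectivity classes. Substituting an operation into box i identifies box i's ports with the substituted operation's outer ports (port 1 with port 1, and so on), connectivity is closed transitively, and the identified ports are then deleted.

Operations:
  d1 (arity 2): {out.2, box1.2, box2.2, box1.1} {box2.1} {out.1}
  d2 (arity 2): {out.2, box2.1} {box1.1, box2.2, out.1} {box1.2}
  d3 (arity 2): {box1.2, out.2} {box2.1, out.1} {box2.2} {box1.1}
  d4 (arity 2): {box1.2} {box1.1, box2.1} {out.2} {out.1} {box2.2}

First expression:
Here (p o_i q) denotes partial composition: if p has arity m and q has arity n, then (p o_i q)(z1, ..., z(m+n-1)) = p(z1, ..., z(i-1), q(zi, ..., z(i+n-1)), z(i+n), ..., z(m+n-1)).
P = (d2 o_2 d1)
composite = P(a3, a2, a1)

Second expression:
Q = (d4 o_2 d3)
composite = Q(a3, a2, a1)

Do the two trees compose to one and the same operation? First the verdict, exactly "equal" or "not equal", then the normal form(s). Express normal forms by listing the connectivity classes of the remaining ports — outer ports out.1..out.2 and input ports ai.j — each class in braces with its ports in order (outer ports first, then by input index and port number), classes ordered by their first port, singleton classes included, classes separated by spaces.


not equal — first {out.1, a1.2, a2.1, a2.2, a3.1} {out.2} {a1.1} {a3.2}, second {out.1} {out.2} {a1.1, a3.1} {a1.2} {a2.1} {a2.2} {a3.2}


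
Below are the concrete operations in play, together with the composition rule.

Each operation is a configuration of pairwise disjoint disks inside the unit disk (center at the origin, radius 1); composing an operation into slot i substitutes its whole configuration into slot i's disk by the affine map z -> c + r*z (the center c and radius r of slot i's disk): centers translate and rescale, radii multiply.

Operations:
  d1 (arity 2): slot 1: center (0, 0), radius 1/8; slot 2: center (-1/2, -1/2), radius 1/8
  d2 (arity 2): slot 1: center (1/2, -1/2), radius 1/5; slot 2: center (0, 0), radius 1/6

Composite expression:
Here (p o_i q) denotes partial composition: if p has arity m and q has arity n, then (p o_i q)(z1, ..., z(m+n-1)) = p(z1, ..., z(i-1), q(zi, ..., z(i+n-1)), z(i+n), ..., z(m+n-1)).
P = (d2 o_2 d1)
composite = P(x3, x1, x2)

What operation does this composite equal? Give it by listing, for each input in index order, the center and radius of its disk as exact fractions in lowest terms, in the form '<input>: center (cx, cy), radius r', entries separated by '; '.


x1: center (0, 0), radius 1/48; x2: center (-1/12, -1/12), radius 1/48; x3: center (1/2, -1/2), radius 1/5

Each x-disk chains the slot maps above it in d2; radii multiply.
input x3: applying the 1 nested substitution gives center (1/2, -1/2), radius 1/5
input x1: applying the 2 nested substitutions gives center (0, 0), radius 1/48
input x2: applying the 2 nested substitutions gives center (-1/12, -1/12), radius 1/48


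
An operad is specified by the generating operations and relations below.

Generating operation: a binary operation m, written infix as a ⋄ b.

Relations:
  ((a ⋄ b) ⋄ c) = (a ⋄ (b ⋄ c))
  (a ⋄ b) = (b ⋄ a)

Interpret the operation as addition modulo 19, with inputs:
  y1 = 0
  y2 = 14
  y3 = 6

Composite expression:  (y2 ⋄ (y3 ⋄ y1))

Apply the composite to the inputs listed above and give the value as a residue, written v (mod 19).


1 (mod 19)

(y3 ⋄ y1) = 6
(y2 ⋄ (y3 ⋄ y1)) = 1


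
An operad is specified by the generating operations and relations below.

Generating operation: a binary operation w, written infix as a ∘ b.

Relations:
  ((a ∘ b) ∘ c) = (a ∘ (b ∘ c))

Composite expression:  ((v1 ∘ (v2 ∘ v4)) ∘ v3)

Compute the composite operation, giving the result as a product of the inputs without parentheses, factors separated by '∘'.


Key point: w is associative — brackets drop, the v-order remains.
(v2 ∘ v4) collapses to v2 ∘ v4
(v1 ∘ (v2 ∘ v4)) collapses to v1 ∘ v2 ∘ v4
((v1 ∘ (v2 ∘ v4)) ∘ v3) collapses to v1 ∘ v2 ∘ v4 ∘ v3

v1 ∘ v2 ∘ v4 ∘ v3


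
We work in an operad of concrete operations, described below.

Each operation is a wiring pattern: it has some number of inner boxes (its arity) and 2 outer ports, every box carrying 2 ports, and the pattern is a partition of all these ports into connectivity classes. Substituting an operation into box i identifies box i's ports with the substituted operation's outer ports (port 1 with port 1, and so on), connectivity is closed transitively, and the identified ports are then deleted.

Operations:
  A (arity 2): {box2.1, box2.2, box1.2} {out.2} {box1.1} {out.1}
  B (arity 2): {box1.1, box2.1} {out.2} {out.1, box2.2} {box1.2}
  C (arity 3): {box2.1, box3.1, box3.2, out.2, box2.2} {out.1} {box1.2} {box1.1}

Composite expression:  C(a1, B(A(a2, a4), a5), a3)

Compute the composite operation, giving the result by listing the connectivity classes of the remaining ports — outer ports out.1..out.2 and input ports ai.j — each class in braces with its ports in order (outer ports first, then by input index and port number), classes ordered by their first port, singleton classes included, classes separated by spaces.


Substituting into C glues patterns; closure does the rest.
A over (a2, a4) gives {out.1} {out.2} {a2.1} {a2.2, a4.1, a4.2}, out.j being that stage's outer ports
B over (a2, a4, a5) gives {out.1, a5.2} {out.2} {a2.1} {a2.2, a4.1, a4.2} {a5.1}, out.j being that stage's outer ports
C over (a1, a2, a4, a5, a3) gives {out.1} {out.2, a3.1, a3.2, a5.2} {a1.1} {a1.2} {a2.1} {a2.2, a4.1, a4.2} {a5.1}, out.j being that stage's outer ports

{out.1} {out.2, a3.1, a3.2, a5.2} {a1.1} {a1.2} {a2.1} {a2.2, a4.1, a4.2} {a5.1}


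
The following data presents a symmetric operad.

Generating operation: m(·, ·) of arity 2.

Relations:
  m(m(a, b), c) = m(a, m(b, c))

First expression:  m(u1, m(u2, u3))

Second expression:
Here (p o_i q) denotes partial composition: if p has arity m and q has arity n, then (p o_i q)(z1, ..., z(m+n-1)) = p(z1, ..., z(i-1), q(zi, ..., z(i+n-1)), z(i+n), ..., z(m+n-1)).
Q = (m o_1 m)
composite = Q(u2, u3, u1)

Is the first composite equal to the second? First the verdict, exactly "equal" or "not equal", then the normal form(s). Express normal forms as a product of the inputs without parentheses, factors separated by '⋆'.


The first expression, normalized: u1 ⋆ u2 ⋆ u3
The second expression, normalized: u2 ⋆ u3 ⋆ u1
Different reductions; not equal.

not equal; the first gives u1 ⋆ u2 ⋆ u3 and the second u2 ⋆ u3 ⋆ u1


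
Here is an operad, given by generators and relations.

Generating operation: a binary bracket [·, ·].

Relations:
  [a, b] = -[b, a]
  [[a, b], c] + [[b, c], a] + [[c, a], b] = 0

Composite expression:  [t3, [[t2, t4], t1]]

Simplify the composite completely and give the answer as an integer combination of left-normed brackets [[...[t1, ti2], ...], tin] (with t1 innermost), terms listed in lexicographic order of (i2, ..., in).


Antisymmetry and Jacobi reduce to t1-anchored left-normed brackets.
Composite bracket: [t3, [[t2, t4], t1]]
The bracket unfolds into 8 signed words via [a, b] = ab - ba (2^3 = 8).
The t1-initial words carry the normal form:
  word t1t2t4t3 has sign +1, contributing +[[[t1, t2], t4], t3]
  word t1t4t2t3 has sign -1, contributing -[[[t1, t4], t2], t3]

[[[t1, t2], t4], t3] - [[[t1, t4], t2], t3]


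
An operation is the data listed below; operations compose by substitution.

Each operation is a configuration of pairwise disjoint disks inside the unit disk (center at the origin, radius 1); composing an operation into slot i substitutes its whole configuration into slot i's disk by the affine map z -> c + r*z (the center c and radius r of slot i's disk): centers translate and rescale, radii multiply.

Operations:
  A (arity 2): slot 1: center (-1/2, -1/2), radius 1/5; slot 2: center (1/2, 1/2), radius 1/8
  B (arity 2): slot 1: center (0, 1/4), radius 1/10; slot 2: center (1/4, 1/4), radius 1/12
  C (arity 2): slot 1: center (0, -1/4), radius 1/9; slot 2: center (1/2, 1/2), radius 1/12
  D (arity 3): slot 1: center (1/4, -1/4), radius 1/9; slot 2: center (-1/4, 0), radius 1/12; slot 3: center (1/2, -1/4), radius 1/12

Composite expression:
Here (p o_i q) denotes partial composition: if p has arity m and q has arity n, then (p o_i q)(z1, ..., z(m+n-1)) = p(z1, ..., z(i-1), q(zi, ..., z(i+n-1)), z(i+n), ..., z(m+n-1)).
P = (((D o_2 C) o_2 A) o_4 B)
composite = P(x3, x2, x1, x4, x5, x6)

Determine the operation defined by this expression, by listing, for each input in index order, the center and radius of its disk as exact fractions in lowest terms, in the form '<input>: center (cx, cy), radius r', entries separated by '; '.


x1: center (-53/216, -7/432), radius 1/864; x2: center (-55/216, -11/432), radius 1/540; x3: center (1/4, -1/4), radius 1/9; x4: center (-5/24, 25/576), radius 1/1440; x5: center (-119/576, 25/576), radius 1/1728; x6: center (1/2, -1/4), radius 1/12

Nesting under D composes maps z -> c + r*z down each x-path.
tracing x3 down its 1-map path: center (1/4, -1/4), radius 1/9
tracing x2 down its 3-map path: center (-55/216, -11/432), radius 1/540
tracing x1 down its 3-map path: center (-53/216, -7/432), radius 1/864
tracing x4 down its 3-map path: center (-5/24, 25/576), radius 1/1440
tracing x5 down its 3-map path: center (-119/576, 25/576), radius 1/1728
tracing x6 down its 1-map path: center (1/2, -1/4), radius 1/12


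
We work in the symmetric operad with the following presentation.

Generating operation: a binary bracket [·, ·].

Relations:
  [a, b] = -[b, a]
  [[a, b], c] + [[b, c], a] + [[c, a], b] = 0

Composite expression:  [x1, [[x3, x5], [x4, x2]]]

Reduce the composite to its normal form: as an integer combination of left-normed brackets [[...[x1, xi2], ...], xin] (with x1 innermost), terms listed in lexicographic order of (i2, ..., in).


[[[[x1, x2], x4], x3], x5] - [[[[x1, x2], x4], x5], x3] - [[[[x1, x3], x5], x2], x4] + [[[[x1, x3], x5], x4], x2] - [[[[x1, x4], x2], x3], x5] + [[[[x1, x4], x2], x5], x3] + [[[[x1, x5], x3], x2], x4] - [[[[x1, x5], x3], x4], x2]

Expand each bracket as ab - ba; the x1-initial words give the coefficients.
Composite bracket: [x1, [[x3, x5], [x4, x2]]]
Expanding via [a, b] = ab - ba: 16 signed words (2^4 = 16).
Only words starting with x1 matter:
  x1x2x4x3x5 (sign +1) contributes +[[[[x1, x2], x4], x3], x5]
  x1x2x4x5x3 (sign -1) contributes -[[[[x1, x2], x4], x5], x3]
  x1x3x5x2x4 (sign -1) contributes -[[[[x1, x3], x5], x2], x4]
  x1x3x5x4x2 (sign +1) contributes +[[[[x1, x3], x5], x4], x2]
  x1x4x2x3x5 (sign -1) contributes -[[[[x1, x4], x2], x3], x5]
  x1x4x2x5x3 (sign +1) contributes +[[[[x1, x4], x2], x5], x3]
  x1x5x3x2x4 (sign +1) contributes +[[[[x1, x5], x3], x2], x4]
  x1x5x3x4x2 (sign -1) contributes -[[[[x1, x5], x3], x4], x2]


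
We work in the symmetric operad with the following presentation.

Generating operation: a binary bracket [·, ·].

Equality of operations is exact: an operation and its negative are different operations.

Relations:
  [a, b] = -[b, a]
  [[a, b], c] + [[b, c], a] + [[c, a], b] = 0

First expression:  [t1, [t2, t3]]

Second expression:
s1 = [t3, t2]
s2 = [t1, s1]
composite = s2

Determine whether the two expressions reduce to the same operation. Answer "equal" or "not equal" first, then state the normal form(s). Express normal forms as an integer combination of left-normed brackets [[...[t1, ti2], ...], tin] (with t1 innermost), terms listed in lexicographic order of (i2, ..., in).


Normal form of the first expression: [[t1, t2], t3] - [[t1, t3], t2]
Normal form of the second expression: -[[t1, t2], t3] + [[t1, t3], t2]
No match — not equal.

not equal: they reduce to [[t1, t2], t3] - [[t1, t3], t2] and -[[t1, t2], t3] + [[t1, t3], t2]


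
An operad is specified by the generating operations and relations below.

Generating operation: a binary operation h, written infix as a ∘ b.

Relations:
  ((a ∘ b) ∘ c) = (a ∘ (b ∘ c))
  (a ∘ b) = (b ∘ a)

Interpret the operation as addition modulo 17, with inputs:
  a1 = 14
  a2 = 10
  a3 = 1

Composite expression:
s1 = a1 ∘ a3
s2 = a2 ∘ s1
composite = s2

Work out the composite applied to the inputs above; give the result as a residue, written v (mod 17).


8 (mod 17)


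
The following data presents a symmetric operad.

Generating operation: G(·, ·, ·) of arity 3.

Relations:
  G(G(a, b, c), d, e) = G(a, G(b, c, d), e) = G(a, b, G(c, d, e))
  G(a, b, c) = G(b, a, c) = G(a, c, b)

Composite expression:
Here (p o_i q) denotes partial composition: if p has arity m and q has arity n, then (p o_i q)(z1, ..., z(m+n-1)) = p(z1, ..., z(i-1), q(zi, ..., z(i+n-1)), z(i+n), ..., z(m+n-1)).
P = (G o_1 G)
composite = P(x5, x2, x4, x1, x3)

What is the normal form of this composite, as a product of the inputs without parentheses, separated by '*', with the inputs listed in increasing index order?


x1 * x2 * x3 * x4 * x5

Reordering under G is free, so list the x-inputs canonically.
G(x5, x2, x4) unparenthesizes to x5 * x2 * x4
G(G(x5, x2, x4), x1, x3) unparenthesizes to x5 * x2 * x4 * x1 * x3
putting the inputs in ascending order: x1 * x2 * x3 * x4 * x5


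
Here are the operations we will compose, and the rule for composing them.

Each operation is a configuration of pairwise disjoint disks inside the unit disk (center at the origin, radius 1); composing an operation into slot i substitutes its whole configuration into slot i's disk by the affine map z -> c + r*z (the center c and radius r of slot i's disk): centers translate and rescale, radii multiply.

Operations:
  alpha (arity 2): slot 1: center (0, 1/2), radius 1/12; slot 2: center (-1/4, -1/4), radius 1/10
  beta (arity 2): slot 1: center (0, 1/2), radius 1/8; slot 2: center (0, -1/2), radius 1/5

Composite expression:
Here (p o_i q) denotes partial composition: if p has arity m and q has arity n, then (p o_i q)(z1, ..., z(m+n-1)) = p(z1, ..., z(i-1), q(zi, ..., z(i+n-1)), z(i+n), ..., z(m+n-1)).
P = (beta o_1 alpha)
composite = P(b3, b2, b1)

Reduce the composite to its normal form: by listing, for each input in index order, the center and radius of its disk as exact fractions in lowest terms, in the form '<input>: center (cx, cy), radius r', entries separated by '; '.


Below beta, radii multiply path by path; the b-disk centers shift.
b3: after 2 affine steps, its disk has center (0, 9/16), radius 1/96
b2: after 2 affine steps, its disk has center (-1/32, 15/32), radius 1/80
b1: after 1 affine step, its disk has center (0, -1/2), radius 1/5

b1: center (0, -1/2), radius 1/5; b2: center (-1/32, 15/32), radius 1/80; b3: center (0, 9/16), radius 1/96


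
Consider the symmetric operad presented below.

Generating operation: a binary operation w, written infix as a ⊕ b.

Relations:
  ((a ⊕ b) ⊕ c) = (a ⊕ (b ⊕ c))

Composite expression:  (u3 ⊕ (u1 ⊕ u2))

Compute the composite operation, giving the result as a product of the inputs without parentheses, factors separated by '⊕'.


All parenthesizations of w agree; list the u-inputs left to right.
(u1 ⊕ u2) unparenthesizes to u1 ⊕ u2
(u3 ⊕ (u1 ⊕ u2)) unparenthesizes to u3 ⊕ u1 ⊕ u2

u3 ⊕ u1 ⊕ u2


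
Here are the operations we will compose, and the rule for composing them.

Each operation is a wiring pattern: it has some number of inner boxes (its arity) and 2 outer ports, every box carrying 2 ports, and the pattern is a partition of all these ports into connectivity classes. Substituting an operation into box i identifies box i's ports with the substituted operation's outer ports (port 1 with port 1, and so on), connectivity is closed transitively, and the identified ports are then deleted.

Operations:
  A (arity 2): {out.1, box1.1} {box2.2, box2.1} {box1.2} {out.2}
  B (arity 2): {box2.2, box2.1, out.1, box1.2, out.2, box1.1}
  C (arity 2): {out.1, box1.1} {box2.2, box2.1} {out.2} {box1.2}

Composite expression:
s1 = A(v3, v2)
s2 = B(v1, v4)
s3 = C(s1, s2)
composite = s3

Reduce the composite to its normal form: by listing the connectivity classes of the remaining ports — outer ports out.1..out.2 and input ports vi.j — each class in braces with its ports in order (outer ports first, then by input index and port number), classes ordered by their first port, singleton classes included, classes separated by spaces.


{out.1, v3.1} {out.2} {v1.1, v1.2, v4.1, v4.2} {v2.1, v2.2} {v3.2}

After gluing at C, chains via deleted ports link the v-ports.
A over (v3, v2) gives {out.1, v3.1} {out.2} {v2.1, v2.2} {v3.2}, out.j being that stage's outer ports
B over (v1, v4) gives {out.1, out.2, v1.1, v1.2, v4.1, v4.2}, out.j being that stage's outer ports
C over (v3, v2, v1, v4) gives {out.1, v3.1} {out.2} {v1.1, v1.2, v4.1, v4.2} {v2.1, v2.2} {v3.2}, out.j being that stage's outer ports


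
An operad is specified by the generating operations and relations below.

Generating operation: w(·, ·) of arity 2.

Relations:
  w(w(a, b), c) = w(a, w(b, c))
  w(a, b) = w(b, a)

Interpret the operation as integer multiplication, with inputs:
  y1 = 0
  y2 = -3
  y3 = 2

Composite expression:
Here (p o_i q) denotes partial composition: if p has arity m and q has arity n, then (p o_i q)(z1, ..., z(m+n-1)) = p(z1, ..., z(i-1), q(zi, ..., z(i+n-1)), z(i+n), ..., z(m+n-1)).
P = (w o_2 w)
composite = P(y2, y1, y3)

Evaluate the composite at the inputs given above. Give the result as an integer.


0


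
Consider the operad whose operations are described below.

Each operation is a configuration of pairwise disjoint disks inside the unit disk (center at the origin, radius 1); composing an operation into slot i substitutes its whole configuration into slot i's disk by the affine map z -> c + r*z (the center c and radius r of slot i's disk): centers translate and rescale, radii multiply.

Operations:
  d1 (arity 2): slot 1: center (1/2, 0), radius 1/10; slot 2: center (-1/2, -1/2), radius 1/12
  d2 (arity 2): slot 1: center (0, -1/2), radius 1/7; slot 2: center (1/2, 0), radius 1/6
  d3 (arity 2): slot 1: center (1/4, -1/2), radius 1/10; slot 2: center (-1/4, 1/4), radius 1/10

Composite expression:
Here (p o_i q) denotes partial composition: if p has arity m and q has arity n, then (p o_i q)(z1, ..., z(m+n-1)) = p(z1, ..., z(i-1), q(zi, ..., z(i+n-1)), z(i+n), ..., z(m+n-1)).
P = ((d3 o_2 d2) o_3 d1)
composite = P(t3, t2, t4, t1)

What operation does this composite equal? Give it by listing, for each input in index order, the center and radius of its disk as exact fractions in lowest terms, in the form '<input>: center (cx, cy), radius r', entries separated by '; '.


t1: center (-5/24, 29/120), radius 1/720; t2: center (-1/4, 1/5), radius 1/70; t3: center (1/4, -1/2), radius 1/10; t4: center (-23/120, 1/4), radius 1/600

Nesting under d3 composes maps z -> c + r*z down each t-path.
input t3: applying the 1 nested substitution gives center (1/4, -1/2), radius 1/10
input t2: applying the 2 nested substitutions gives center (-1/4, 1/5), radius 1/70
input t4: applying the 3 nested substitutions gives center (-23/120, 1/4), radius 1/600
input t1: applying the 3 nested substitutions gives center (-5/24, 29/120), radius 1/720


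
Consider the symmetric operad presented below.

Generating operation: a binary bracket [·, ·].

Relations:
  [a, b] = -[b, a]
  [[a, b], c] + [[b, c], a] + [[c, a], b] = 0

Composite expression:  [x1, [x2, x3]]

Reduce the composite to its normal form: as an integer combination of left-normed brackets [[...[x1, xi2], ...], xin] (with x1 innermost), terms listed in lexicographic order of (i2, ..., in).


[[x1, x2], x3] - [[x1, x3], x2]

A multilinear Lie element is pinned by x1-initial words (x1 innermost).
Composite bracket: [x1, [x2, x3]]
Expanding via [a, b] = ab - ba: 4 signed words (2^2 = 4).
Collect the words opening with x1:
  x1x2x3 appears with sign +1, giving the term +[[x1, x2], x3]
  x1x3x2 appears with sign -1, giving the term -[[x1, x3], x2]


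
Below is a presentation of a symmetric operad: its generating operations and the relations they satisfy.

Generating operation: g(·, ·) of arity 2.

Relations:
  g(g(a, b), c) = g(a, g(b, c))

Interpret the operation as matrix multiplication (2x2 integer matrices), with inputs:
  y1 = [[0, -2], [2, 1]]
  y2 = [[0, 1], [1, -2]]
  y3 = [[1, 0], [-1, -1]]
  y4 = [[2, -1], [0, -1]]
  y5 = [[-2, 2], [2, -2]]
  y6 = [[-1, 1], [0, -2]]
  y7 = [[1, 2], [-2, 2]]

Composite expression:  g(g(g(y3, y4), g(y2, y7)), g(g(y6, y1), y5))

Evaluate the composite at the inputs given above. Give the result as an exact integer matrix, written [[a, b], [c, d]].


[[6, -6], [-4, 4]]

g(y3, y4) = [[2, -1], [-2, 2]]
g(y2, y7) = [[-2, 2], [5, -2]]
g(g(y3, y4), g(y2, y7)) = [[-9, 6], [14, -8]]
g(y6, y1) = [[2, 3], [-4, -2]]
g(g(y6, y1), y5) = [[2, -2], [4, -4]]
g(g(g(y3, y4), g(y2, y7)), g(g(y6, y1), y5)) = [[6, -6], [-4, 4]]


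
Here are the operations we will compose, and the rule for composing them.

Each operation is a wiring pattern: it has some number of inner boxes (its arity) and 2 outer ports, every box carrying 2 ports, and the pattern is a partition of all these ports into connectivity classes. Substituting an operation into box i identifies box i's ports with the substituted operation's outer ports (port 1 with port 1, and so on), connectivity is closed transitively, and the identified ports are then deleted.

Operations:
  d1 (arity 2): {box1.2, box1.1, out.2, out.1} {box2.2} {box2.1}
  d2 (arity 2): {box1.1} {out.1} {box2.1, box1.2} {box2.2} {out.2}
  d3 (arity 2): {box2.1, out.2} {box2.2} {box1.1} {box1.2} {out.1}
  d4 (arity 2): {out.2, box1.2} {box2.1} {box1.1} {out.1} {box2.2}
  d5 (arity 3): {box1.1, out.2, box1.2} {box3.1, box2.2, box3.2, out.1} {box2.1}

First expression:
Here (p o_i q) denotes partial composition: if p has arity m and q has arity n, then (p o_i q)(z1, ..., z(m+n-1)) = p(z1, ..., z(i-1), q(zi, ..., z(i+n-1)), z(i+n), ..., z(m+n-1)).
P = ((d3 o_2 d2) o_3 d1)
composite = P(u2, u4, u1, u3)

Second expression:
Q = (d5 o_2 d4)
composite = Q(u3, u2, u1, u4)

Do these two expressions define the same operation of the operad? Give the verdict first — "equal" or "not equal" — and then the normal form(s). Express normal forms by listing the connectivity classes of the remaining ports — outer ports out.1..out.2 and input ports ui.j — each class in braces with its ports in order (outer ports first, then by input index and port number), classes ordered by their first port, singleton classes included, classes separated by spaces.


not equal; first: {out.1} {out.2} {u1.1, u1.2, u4.2} {u2.1} {u2.2} {u3.1} {u3.2} {u4.1}; second: {out.1, u2.2, u4.1, u4.2} {out.2, u3.1, u3.2} {u1.1} {u1.2} {u2.1}

Normal form of the first expression: {out.1} {out.2} {u1.1, u1.2, u4.2} {u2.1} {u2.2} {u3.1} {u3.2} {u4.1}
Normal form of the second expression: {out.1, u2.2, u4.1, u4.2} {out.2, u3.1, u3.2} {u1.1} {u1.2} {u2.1}
Different reductions; not equal.


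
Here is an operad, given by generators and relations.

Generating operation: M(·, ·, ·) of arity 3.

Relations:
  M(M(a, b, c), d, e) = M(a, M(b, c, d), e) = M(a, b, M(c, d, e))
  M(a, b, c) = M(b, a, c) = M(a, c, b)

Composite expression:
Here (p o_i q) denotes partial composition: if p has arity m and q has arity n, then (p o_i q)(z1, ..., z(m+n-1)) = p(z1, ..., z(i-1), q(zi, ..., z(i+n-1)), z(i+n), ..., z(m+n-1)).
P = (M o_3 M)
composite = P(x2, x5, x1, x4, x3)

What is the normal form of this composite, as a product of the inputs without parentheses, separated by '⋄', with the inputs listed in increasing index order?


Reordering under M is free, so list the x-inputs canonically.
M(x1, x4, x3) reduces to x1 ⋄ x4 ⋄ x3
M(x2, x5, M(x1, x4, x3)) reduces to x2 ⋄ x5 ⋄ x1 ⋄ x4 ⋄ x3
commutativity sorts the factors: x1 ⋄ x2 ⋄ x3 ⋄ x4 ⋄ x5

x1 ⋄ x2 ⋄ x3 ⋄ x4 ⋄ x5


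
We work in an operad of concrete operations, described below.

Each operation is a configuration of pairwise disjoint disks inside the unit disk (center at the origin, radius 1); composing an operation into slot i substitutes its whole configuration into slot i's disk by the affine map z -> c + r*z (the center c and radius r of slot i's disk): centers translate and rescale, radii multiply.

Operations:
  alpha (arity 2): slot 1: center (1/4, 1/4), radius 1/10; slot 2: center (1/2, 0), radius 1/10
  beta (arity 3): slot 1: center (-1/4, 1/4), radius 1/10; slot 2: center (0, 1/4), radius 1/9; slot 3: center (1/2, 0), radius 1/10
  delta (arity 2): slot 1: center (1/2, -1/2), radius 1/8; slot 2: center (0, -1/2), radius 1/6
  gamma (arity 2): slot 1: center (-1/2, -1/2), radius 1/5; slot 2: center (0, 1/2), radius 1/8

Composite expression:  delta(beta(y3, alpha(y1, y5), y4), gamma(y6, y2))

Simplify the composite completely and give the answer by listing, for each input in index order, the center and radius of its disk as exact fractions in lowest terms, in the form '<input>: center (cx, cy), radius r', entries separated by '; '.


Nesting under delta composes maps z -> c + r*z down each y-path.
input y3: composing its 2 substitution steps yields center (15/32, -15/32), radius 1/80
input y1: composing its 3 substitution steps yields center (145/288, -67/144), radius 1/720
input y5: composing its 3 substitution steps yields center (73/144, -15/32), radius 1/720
input y4: composing its 2 substitution steps yields center (9/16, -1/2), radius 1/80
input y6: composing its 2 substitution steps yields center (-1/12, -7/12), radius 1/30
input y2: composing its 2 substitution steps yields center (0, -5/12), radius 1/48

y1: center (145/288, -67/144), radius 1/720; y2: center (0, -5/12), radius 1/48; y3: center (15/32, -15/32), radius 1/80; y4: center (9/16, -1/2), radius 1/80; y5: center (73/144, -15/32), radius 1/720; y6: center (-1/12, -7/12), radius 1/30


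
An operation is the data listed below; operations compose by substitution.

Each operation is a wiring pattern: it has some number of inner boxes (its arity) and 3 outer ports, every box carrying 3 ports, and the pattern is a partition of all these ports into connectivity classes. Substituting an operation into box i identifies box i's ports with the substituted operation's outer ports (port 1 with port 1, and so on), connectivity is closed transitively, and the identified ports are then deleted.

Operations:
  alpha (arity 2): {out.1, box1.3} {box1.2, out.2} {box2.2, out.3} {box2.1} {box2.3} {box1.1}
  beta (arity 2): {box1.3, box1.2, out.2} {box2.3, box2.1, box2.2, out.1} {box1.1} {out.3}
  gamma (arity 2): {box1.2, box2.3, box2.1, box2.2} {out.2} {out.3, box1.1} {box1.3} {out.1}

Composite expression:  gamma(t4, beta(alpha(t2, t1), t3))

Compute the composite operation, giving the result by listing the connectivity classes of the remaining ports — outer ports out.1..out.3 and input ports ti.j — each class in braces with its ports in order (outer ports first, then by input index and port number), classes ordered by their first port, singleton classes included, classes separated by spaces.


{out.1} {out.2} {out.3, t4.1} {t1.1} {t1.2, t2.2, t3.1, t3.2, t3.3, t4.2} {t1.3} {t2.1} {t2.3} {t4.3}

Reachability decides: close wires over gamma-identified ports.
after alpha, the pattern on (t2, t1) reads {out.1, t2.3} {out.2, t2.2} {out.3, t1.2} {t1.1} {t1.3} {t2.1} (out.j = its outer ports)
after beta, the pattern on (t2, t1, t3) reads {out.1, t3.1, t3.2, t3.3} {out.2, t1.2, t2.2} {out.3} {t1.1} {t1.3} {t2.1} {t2.3} (out.j = its outer ports)
after gamma, the pattern on (t4, t2, t1, t3) reads {out.1} {out.2} {out.3, t4.1} {t1.1} {t1.2, t2.2, t3.1, t3.2, t3.3, t4.2} {t1.3} {t2.1} {t2.3} {t4.3} (out.j = its outer ports)


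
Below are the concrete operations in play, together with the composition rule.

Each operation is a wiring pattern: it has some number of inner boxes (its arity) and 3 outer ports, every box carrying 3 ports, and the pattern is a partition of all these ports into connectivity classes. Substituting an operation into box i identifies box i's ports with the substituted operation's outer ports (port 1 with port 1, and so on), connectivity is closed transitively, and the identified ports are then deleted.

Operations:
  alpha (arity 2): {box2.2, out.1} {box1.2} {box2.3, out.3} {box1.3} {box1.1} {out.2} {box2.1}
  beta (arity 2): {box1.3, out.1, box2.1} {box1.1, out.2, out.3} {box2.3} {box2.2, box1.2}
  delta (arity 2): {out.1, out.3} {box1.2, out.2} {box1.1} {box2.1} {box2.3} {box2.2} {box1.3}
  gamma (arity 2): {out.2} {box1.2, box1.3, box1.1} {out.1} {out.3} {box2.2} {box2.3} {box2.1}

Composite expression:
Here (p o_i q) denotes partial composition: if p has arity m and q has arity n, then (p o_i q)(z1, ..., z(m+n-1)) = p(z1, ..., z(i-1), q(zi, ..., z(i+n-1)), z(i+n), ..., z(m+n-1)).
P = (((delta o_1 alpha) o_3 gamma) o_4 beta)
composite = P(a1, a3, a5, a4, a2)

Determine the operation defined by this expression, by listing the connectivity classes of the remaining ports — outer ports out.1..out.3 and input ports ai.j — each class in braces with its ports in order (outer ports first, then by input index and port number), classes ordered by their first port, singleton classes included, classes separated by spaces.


Treat the ports identified at delta as solder joints: merge, then drop.
after alpha, the pattern on (a1, a3) reads {out.1, a3.2} {out.2} {out.3, a3.3} {a1.1} {a1.2} {a1.3} {a3.1} (out.j = its outer ports)
after beta, the pattern on (a4, a2) reads {out.1, a2.1, a4.3} {out.2, out.3, a4.1} {a2.2, a4.2} {a2.3} (out.j = its outer ports)
after gamma, the pattern on (a5, a4, a2) reads {out.1} {out.2} {out.3} {a2.1, a4.3} {a2.2, a4.2} {a2.3} {a4.1} {a5.1, a5.2, a5.3} (out.j = its outer ports)
after delta, the pattern on (a1, a3, a5, a4, a2) reads {out.1, out.3} {out.2} {a1.1} {a1.2} {a1.3} {a2.1, a4.3} {a2.2, a4.2} {a2.3} {a3.1} {a3.2} {a3.3} {a4.1} {a5.1, a5.2, a5.3} (out.j = its outer ports)

{out.1, out.3} {out.2} {a1.1} {a1.2} {a1.3} {a2.1, a4.3} {a2.2, a4.2} {a2.3} {a3.1} {a3.2} {a3.3} {a4.1} {a5.1, a5.2, a5.3}


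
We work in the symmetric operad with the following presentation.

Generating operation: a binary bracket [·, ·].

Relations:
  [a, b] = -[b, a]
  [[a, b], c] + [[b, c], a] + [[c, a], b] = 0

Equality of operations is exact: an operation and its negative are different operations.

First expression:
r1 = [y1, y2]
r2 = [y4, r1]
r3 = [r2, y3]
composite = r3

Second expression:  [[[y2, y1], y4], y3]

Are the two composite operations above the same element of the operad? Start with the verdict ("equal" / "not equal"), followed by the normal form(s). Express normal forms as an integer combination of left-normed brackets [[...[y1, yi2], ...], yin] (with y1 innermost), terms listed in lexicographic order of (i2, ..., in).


equal; the common form is -[[[y1, y2], y4], y3]


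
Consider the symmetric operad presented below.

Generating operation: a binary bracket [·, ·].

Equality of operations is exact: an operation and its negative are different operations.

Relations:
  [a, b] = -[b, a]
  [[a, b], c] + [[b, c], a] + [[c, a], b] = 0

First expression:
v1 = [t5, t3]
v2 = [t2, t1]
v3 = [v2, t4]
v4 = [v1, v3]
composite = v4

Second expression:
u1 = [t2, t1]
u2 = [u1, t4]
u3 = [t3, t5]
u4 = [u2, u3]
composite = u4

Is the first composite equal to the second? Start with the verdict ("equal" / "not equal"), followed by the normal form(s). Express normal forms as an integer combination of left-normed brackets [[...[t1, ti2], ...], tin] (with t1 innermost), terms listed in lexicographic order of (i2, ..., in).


The first expression, normalized: -[[[[t1, t2], t4], t3], t5] + [[[[t1, t2], t4], t5], t3]
The second expression, normalized: -[[[[t1, t2], t4], t3], t5] + [[[[t1, t2], t4], t5], t3]
Both agree, so they are equal.

equal; both compose to -[[[[t1, t2], t4], t3], t5] + [[[[t1, t2], t4], t5], t3]


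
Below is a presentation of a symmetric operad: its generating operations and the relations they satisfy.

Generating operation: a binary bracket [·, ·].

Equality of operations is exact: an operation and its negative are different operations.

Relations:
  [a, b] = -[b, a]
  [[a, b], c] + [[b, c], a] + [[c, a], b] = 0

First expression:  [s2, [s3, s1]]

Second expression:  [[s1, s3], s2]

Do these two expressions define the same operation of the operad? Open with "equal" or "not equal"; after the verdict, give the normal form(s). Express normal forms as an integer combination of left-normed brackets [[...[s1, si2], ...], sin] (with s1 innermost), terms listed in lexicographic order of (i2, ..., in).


Normal form of the first expression: [[s1, s3], s2]
Normal form of the second expression: [[s1, s3], s2]
The forms coincide; equal.

equal — both sides give [[s1, s3], s2]


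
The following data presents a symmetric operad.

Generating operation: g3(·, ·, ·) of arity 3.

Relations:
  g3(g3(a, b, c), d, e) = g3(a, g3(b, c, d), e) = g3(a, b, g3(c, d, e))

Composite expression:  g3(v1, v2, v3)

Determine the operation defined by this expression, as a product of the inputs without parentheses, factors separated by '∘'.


Associativity of g3 dissolves the nesting; only the v-input order survives.
g3(v1, v2, v3) unparenthesizes to v1 ∘ v2 ∘ v3

v1 ∘ v2 ∘ v3


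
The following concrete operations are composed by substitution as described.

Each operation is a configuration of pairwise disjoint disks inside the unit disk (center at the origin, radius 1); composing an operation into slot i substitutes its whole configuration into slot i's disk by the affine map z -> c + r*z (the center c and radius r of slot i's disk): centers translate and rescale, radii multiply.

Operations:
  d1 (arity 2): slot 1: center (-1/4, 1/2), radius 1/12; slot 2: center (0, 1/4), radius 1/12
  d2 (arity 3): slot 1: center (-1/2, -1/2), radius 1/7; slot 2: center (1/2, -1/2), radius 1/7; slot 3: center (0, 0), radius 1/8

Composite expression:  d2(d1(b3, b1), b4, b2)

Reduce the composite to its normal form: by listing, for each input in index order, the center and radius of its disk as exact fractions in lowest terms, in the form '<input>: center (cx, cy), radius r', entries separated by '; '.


b1: center (-1/2, -13/28), radius 1/84; b2: center (0, 0), radius 1/8; b3: center (-15/28, -3/7), radius 1/84; b4: center (1/2, -1/2), radius 1/7

Affine substitution under d2: radii multiply and b-centers shift.
b3: after 2 affine steps, its disk has center (-15/28, -3/7), radius 1/84
b1: after 2 affine steps, its disk has center (-1/2, -13/28), radius 1/84
b4: after 1 affine step, its disk has center (1/2, -1/2), radius 1/7
b2: after 1 affine step, its disk has center (0, 0), radius 1/8


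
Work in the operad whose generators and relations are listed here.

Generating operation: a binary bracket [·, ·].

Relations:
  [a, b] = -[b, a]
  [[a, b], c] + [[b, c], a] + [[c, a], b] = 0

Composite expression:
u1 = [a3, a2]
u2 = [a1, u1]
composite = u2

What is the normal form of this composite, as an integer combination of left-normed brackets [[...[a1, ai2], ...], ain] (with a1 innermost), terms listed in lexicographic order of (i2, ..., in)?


-[[a1, a2], a3] + [[a1, a3], a2]

A multilinear Lie element is pinned by a1-initial words (a1 innermost).
Composite bracket: [a1, [a3, a2]]
Under [a, b] = ab - ba we get 4 signed associative words (2^2 = 4).
Only words starting with a1 matter:
  word a1a2a3 has sign -1, contributing -[[a1, a2], a3]
  word a1a3a2 has sign +1, contributing +[[a1, a3], a2]


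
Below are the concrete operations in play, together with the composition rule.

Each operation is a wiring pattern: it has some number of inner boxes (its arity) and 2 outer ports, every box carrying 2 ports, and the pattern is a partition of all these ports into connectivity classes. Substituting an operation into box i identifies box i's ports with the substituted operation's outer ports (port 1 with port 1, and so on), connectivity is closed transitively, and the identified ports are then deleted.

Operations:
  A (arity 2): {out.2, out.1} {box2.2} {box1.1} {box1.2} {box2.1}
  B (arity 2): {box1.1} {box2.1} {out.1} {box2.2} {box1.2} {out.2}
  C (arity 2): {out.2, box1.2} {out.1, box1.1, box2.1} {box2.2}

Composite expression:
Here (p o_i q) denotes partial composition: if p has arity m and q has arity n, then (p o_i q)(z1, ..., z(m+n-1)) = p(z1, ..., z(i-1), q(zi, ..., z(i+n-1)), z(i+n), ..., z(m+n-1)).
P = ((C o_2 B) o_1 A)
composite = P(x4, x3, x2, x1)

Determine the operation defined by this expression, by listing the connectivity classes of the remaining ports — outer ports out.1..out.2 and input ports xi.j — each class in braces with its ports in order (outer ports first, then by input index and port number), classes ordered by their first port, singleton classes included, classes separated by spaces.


{out.1, out.2} {x1.1} {x1.2} {x2.1} {x2.2} {x3.1} {x3.2} {x4.1} {x4.2}


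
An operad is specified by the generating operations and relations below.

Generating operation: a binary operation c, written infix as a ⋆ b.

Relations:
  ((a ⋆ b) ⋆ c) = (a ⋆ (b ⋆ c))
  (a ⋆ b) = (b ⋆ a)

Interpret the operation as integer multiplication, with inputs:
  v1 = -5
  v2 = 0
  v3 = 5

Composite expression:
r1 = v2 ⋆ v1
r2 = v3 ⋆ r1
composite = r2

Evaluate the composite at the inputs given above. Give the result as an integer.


0


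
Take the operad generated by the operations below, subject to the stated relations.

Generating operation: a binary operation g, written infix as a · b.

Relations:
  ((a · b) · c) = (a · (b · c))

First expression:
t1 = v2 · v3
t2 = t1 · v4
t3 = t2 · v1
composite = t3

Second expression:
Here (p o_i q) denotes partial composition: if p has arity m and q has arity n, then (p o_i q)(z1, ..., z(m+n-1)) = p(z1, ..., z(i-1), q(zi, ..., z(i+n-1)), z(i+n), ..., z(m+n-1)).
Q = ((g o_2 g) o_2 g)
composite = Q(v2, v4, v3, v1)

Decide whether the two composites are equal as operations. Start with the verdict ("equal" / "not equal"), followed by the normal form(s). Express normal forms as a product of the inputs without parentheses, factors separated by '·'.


not equal; the first gives v2 · v3 · v4 · v1 and the second v2 · v4 · v3 · v1

The first expression reduces to v2 · v3 · v4 · v1
The second expression reduces to v2 · v4 · v3 · v1
Different reductions; not equal.


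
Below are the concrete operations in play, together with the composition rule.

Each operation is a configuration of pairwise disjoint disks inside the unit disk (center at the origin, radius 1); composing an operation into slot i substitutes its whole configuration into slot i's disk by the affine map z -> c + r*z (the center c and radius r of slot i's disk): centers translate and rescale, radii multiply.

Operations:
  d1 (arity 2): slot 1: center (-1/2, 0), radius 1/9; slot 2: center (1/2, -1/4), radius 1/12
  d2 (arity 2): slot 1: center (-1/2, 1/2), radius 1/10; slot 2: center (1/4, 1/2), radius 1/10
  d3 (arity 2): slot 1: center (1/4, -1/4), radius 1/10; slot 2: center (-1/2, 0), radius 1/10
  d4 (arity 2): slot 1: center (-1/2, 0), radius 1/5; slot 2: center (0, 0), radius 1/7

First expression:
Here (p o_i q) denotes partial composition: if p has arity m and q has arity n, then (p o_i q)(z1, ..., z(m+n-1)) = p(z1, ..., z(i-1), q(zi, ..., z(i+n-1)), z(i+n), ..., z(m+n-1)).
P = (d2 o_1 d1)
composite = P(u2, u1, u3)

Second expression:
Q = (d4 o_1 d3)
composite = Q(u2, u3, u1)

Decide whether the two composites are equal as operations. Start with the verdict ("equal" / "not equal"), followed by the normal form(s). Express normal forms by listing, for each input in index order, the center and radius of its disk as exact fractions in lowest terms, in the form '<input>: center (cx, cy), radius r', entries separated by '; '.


not equal; first: u1: center (-9/20, 19/40), radius 1/120; u2: center (-11/20, 1/2), radius 1/90; u3: center (1/4, 1/2), radius 1/10; second: u1: center (0, 0), radius 1/7; u2: center (-9/20, -1/20), radius 1/50; u3: center (-3/5, 0), radius 1/50

The first composite normalizes to u1: center (-9/20, 19/40), radius 1/120; u2: center (-11/20, 1/2), radius 1/90; u3: center (1/4, 1/2), radius 1/10
The second composite normalizes to u1: center (0, 0), radius 1/7; u2: center (-9/20, -1/20), radius 1/50; u3: center (-3/5, 0), radius 1/50
The forms do not match — not equal.
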